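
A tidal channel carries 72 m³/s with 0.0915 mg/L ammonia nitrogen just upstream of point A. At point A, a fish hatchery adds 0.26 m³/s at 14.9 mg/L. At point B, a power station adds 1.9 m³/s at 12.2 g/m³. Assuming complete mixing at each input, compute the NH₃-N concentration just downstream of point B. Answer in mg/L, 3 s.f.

After input A: C = (72·0.0915 + 0.26·14.9) / 72.26 = 0.1448 mg/L.
After input B: C = (72.26·0.1448 + 1.9·12.2) / 74.16 = 0.4536 mg/L.

0.454 mg/L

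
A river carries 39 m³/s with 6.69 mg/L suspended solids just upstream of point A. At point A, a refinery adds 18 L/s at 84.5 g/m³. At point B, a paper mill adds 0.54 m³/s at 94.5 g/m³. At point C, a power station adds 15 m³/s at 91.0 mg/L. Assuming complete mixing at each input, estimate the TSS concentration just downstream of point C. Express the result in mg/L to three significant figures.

30.8 mg/L

18 L/s = 0.018 m³/s.
After input A: C = (39·6.69 + 0.018·84.5) / 39.02 = 6.726 mg/L.
After input B: C = (39.02·6.726 + 0.54·94.5) / 39.56 = 7.924 mg/L.
After input C: C = (39.56·7.924 + 15·91) / 54.56 = 30.76 mg/L.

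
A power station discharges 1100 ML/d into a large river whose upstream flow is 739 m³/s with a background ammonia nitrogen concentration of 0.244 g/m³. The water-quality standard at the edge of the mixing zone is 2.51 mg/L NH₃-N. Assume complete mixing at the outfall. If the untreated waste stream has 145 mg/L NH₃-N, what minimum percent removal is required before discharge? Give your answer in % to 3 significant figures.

1100 ML/d = 12.73 m³/s.
Mass balance: 2.51·751.7 = 12.73·Cₑ + 739·0.244.
Cₑ = (1887 − 180.3) / 12.73 = 134 mg/L.
Required removal = 1 − 134/145 = 7.558 %.

7.56 %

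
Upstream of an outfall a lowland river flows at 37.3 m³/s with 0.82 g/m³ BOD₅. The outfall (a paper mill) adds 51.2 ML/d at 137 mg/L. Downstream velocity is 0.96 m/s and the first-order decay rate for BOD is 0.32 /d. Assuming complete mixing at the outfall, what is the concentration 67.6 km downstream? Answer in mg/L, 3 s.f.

51.2 ML/d = 0.5926 m³/s.
After complete mixing, C₀ = (0.5926·137 + 37.3·0.82) / 37.89 = 2.95 mg/L.
Travel time t = 6.76e+04 m / 0.96 m/s = 7.042e+04 s = 0.815 d.
C = 2.95·exp(−0.32·0.815) = 2.95·0.7704 = 2.273 mg/L.

2.27 mg/L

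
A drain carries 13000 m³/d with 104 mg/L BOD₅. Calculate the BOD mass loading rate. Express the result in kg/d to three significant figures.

1350 kg/d

13000 m³/d = 0.1505 m³/s.
Mass flux = Q·C = 0.1505 m³/s × 104 g/m³ = 15.65 g/s.
= 15.65 g/s × 86.4 = 1352 kg/d.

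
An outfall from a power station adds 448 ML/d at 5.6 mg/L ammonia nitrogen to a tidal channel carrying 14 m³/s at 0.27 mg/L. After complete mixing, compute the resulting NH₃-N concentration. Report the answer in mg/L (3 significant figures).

1.71 mg/L

448 ML/d = 5.185 m³/s.
Conservation of mass across the mixing zone: C = (5.185·5.6 + 14·0.27) / (5.185 + 14) = 32.82/19.19 = 1.711 mg/L.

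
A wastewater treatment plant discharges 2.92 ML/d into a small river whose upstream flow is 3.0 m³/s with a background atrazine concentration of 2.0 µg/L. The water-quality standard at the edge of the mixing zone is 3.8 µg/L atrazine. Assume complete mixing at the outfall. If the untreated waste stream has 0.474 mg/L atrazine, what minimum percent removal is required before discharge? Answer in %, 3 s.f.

65.5 %

2.92 ML/d = 0.0338 m³/s.
2.0 µg/L = 0.002 mg/L.
3.8 µg/L = 0.0038 mg/L.
Mass balance: 0.0038·3.034 = 0.0338·Cₑ + 3·0.002.
Cₑ = (0.01153 − 0.006) / 0.0338 = 0.1636 mg/L.
Required removal = 1 − 0.1636/0.474 = 65.49 %.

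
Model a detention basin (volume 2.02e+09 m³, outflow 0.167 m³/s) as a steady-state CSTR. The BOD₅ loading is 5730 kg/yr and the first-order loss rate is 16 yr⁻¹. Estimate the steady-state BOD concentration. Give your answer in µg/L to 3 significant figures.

0.177 µg/L

Outflow Q = 0.167 m³/s × 3.156e+07 s/yr = 5.27e+06 m³/yr.
Steady-state CSTR mass balance: W = Q·C + k·V·C, so C = W/(Q + kV).
Q + kV = 5.27e+06 + 16·2.02e+09 = 3.233e+10 m³/yr.
C = 5730/3.233e+10 = 1.773e-07 kg/m³ = 0.0001773 mg/L = 0.1773 µg/L.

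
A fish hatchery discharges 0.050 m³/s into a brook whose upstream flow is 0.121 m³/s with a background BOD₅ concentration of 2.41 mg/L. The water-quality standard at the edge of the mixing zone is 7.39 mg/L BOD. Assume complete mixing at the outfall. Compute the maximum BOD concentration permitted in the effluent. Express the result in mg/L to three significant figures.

Mass balance: 7.39·0.171 = 0.05·Cₑ + 0.121·2.41.
Cₑ = (1.264 − 0.2916) / 0.05 = 19.44 mg/L.

19.4 mg/L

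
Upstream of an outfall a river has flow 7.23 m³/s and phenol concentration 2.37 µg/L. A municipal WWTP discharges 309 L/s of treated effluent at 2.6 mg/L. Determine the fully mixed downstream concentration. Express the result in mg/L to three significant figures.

0.109 mg/L

309 L/s = 0.309 m³/s.
2.37 µg/L = 0.00237 mg/L.
Conservation of mass across the mixing zone: C = (0.309·2.6 + 7.23·0.00237) / (0.309 + 7.23) = 0.8205/7.539 = 0.1088 mg/L.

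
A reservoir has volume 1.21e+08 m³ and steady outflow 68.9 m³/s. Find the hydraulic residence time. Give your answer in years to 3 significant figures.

Q = 68.9 m³/s × 3.156e+07 s/yr = 2.174e+09 m³/yr.
Hydraulic residence time τ = V/Q = 1.21e+08/2.174e+09 = 0.05565 yr.

0.0556 yr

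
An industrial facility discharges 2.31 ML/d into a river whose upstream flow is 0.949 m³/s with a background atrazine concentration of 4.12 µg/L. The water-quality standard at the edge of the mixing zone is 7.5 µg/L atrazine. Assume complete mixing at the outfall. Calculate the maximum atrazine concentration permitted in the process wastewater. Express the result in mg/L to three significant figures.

2.31 ML/d = 0.02674 m³/s.
4.12 µg/L = 0.00412 mg/L.
7.5 µg/L = 0.0075 mg/L.
Mass balance: 0.0075·0.9757 = 0.02674·Cₑ + 0.949·0.00412.
Cₑ = (0.007318 − 0.00391) / 0.02674 = 0.1275 mg/L.

0.127 mg/L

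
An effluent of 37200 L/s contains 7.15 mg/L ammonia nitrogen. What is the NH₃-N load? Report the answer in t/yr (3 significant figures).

37200 L/s = 37.2 m³/s.
Mass flux = Q·C = 37.2 m³/s × 7.15 g/m³ = 266 g/s.
= 266 g/s × 31.56 = 8394 t/yr.

8390 t/yr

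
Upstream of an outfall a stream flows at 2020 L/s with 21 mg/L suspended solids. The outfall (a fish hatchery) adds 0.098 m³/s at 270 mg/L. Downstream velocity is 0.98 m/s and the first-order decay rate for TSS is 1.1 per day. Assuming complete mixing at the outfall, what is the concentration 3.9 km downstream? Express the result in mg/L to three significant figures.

2020 L/s = 2.02 m³/s.
After complete mixing, C₀ = (0.098·270 + 2.02·21) / 2.118 = 32.52 mg/L.
Travel time t = 3900 m / 0.98 m/s = 3980 s = 0.04606 d.
C = 32.52·exp(−1.1·0.04606) = 32.52·0.9506 = 30.91 mg/L.

30.9 mg/L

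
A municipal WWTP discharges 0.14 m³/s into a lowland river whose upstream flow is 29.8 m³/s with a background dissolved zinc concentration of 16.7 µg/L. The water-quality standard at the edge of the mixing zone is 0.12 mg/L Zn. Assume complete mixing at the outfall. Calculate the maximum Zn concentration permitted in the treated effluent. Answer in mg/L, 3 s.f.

16.7 µg/L = 0.0167 mg/L.
Mass balance: 0.12·29.94 = 0.14·Cₑ + 29.8·0.0167.
Cₑ = (3.593 − 0.4977) / 0.14 = 22.11 mg/L.

22.1 mg/L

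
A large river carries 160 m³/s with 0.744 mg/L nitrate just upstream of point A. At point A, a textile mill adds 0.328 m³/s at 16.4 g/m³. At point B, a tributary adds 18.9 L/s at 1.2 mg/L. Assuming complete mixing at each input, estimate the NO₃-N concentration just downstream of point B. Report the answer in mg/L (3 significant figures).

After input A: C = (160·0.744 + 0.328·16.4) / 160.3 = 0.776 mg/L.
18.9 L/s = 0.0189 m³/s.
After input B: C = (160.3·0.776 + 0.0189·1.2) / 160.3 = 0.7761 mg/L.

0.776 mg/L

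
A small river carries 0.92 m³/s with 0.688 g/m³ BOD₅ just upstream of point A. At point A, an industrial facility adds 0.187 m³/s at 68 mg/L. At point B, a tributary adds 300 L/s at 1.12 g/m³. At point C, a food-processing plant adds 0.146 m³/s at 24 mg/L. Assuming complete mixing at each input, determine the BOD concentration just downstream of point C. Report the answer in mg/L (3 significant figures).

11.1 mg/L

After input A: C = (0.92·0.688 + 0.187·68) / 1.107 = 12.06 mg/L.
300 L/s = 0.3 m³/s.
After input B: C = (1.107·12.06 + 0.3·1.12) / 1.407 = 9.726 mg/L.
After input C: C = (1.407·9.726 + 0.146·24) / 1.553 = 11.07 mg/L.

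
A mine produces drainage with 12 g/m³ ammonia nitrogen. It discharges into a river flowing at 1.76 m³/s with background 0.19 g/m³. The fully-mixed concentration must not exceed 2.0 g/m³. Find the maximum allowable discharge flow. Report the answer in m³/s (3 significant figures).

0.319 m³/s

Mass balance at complete mixing: C_std·(Q_w + Q_r) = Q_w·C_e + Q_r·C_b.
Rearranging, Q_w = Q_r·(C_std − C_b)/(C_e − C_std) = 1.76·(2 − 0.19) / (12 − 2) = 0.3186 m³/s.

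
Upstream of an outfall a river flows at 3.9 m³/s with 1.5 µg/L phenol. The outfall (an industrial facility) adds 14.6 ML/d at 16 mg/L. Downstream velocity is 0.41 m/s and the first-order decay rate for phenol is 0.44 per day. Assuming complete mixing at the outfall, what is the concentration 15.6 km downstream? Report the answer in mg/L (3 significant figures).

14.6 ML/d = 0.169 m³/s.
1.5 µg/L = 0.0015 mg/L.
After complete mixing, C₀ = (0.169·16 + 3.9·0.0015) / 4.069 = 0.6659 mg/L.
Travel time t = 1.56e+04 m / 0.41 m/s = 3.805e+04 s = 0.4404 d.
C = 0.6659·exp(−0.44·0.4404) = 0.6659·0.8238 = 0.5486 mg/L.

0.549 mg/L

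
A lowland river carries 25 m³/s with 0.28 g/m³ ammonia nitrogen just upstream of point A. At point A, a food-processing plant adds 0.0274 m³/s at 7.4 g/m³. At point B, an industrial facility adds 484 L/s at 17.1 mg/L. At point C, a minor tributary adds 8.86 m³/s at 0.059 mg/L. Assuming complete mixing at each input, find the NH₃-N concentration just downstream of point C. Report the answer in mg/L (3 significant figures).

0.466 mg/L

After input A: C = (25·0.28 + 0.0274·7.4) / 25.03 = 0.2878 mg/L.
484 L/s = 0.484 m³/s.
After input B: C = (25.03·0.2878 + 0.484·17.1) / 25.51 = 0.6068 mg/L.
After input C: C = (25.51·0.6068 + 8.86·0.059) / 34.37 = 0.4656 mg/L.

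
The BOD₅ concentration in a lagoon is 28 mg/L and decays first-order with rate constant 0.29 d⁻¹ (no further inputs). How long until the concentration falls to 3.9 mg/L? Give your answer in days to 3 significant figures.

t = ln(C₀/C)/k = ln(28/3.9)/0.29 = 1.971/0.29 = 6.797 d.

6.80 d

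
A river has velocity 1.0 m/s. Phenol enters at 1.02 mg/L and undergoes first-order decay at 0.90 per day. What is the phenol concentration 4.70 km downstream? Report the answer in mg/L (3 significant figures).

0.971 mg/L

Travel time t = 4.70 km / 1.0 m/s = 4700/1.0 = 4700 s = 0.0544 d.
First-order decay: C = 1.02·exp(−0.90·0.0544) = 1.02·0.9522 = 0.9713 mg/L.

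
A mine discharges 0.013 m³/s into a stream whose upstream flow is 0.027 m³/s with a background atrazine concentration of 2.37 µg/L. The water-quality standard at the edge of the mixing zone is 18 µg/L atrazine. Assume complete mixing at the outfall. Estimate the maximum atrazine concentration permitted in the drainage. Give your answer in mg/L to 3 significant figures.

2.37 µg/L = 0.00237 mg/L.
18 µg/L = 0.018 mg/L.
Mass balance: 0.018·0.04 = 0.013·Cₑ + 0.027·0.00237.
Cₑ = (0.00072 − 6.399e-05) / 0.013 = 0.05046 mg/L.

0.0505 mg/L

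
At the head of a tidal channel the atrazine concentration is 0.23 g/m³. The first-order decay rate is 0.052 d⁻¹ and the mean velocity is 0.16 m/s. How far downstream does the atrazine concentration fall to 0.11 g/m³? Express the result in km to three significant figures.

From C = C₀·e^(−kt), t = ln(C₀/C)/k = ln(0.23/0.11)/0.052 = 0.7376/0.052 = 14.18 d.
Distance = v·t = 0.16 m/s × 1.226e+06 s = 1.961e+05 m = 196.1 km.

196 km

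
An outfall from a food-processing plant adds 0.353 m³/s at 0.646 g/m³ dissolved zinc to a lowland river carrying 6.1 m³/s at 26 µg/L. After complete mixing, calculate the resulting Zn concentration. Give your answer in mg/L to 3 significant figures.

0.0599 mg/L

26 µg/L = 0.026 mg/L.
By mass balance at complete mixing, C = (0.353·0.646 + 6.1·0.026) / (0.353 + 6.1) = 0.3866/6.453 = 0.05992 mg/L.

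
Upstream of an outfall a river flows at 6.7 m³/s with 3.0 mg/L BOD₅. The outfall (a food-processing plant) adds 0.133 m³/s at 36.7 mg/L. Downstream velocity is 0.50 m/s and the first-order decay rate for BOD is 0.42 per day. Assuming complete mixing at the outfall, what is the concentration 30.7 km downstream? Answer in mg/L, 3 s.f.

2.71 mg/L

After complete mixing, C₀ = (0.133·36.7 + 6.7·3) / 6.833 = 3.656 mg/L.
Travel time t = 3.07e+04 m / 0.50 m/s = 6.14e+04 s = 0.7106 d.
C = 3.656·exp(−0.42·0.7106) = 3.656·0.742 = 2.713 mg/L.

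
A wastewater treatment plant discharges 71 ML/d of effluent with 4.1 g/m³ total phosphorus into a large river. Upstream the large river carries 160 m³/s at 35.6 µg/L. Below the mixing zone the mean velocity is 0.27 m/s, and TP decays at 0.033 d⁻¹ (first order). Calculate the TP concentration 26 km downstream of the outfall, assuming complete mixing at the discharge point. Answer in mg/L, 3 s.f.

71 ML/d = 0.8218 m³/s.
35.6 µg/L = 0.0356 mg/L.
After complete mixing, C₀ = (0.8218·4.1 + 160·0.0356) / 160.8 = 0.05637 mg/L.
Travel time t = 2.6e+04 m / 0.27 m/s = 9.63e+04 s = 1.115 d.
C = 0.05637·exp(−0.033·1.115) = 0.05637·0.9639 = 0.05433 mg/L.

0.0543 mg/L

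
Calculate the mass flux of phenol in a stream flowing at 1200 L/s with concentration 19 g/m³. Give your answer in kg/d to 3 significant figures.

1970 kg/d

1200 L/s = 1.2 m³/s.
Mass flux = Q·C = 1.2 m³/s × 19 g/m³ = 22.8 g/s.
= 22.8 g/s × 86.4 = 1970 kg/d.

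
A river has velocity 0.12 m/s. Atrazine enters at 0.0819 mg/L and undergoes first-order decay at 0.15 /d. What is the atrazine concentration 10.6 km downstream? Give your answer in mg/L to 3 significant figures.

0.0703 mg/L

Travel time t = 10.6 km / 0.12 m/s = 1.06e+04/0.12 = 8.833e+04 s = 1.022 d.
First-order decay: C = 0.0819·exp(−0.15·1.022) = 0.0819·0.8578 = 0.07026 mg/L.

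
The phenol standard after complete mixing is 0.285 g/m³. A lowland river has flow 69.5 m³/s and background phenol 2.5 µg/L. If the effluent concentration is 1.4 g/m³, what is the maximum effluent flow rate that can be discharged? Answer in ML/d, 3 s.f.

1520 ML/d

2.5 µg/L = 0.0025 mg/L.
Mass balance at complete mixing: C_std·(Q_w + Q_r) = Q_w·C_e + Q_r·C_b.
Rearranging, Q_w = Q_r·(C_std − C_b)/(C_e − C_std) = 69.5·(0.285 − 0.0025) / (1.4 − 0.285) = 17.61 m³/s.
= 1521 ML/d.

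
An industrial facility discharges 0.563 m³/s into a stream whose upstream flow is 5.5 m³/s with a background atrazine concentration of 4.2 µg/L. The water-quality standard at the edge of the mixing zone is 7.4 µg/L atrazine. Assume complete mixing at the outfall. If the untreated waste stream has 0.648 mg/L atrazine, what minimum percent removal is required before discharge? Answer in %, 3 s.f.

94.0 %

4.2 µg/L = 0.0042 mg/L.
7.4 µg/L = 0.0074 mg/L.
Mass balance: 0.0074·6.063 = 0.563·Cₑ + 5.5·0.0042.
Cₑ = (0.04487 − 0.0231) / 0.563 = 0.03866 mg/L.
Required removal = 1 − 0.03866/0.648 = 94.03 %.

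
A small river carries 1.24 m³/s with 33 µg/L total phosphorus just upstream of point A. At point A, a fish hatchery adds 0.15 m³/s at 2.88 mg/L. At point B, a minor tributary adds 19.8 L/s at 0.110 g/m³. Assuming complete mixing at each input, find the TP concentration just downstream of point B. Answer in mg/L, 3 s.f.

0.337 mg/L

33 µg/L = 0.033 mg/L.
After input A: C = (1.24·0.033 + 0.15·2.88) / 1.39 = 0.3402 mg/L.
19.8 L/s = 0.0198 m³/s.
After input B: C = (1.39·0.3402 + 0.0198·0.11) / 1.41 = 0.337 mg/L.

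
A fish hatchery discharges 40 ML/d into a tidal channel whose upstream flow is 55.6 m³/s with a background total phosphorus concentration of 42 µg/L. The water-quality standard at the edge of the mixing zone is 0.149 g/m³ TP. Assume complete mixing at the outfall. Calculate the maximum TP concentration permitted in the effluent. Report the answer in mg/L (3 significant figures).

13.0 mg/L

40 ML/d = 0.463 m³/s.
42 µg/L = 0.042 mg/L.
Mass balance: 0.149·56.06 = 0.463·Cₑ + 55.6·0.042.
Cₑ = (8.353 − 2.335) / 0.463 = 13 mg/L.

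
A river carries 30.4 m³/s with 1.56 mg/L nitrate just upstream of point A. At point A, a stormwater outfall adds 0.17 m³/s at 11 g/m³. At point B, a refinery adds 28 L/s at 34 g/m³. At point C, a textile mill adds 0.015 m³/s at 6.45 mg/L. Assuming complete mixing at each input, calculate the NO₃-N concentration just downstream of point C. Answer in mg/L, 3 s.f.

1.64 mg/L

After input A: C = (30.4·1.56 + 0.17·11) / 30.57 = 1.612 mg/L.
28 L/s = 0.028 m³/s.
After input B: C = (30.57·1.612 + 0.028·34) / 30.6 = 1.642 mg/L.
After input C: C = (30.6·1.642 + 0.015·6.45) / 30.61 = 1.644 mg/L.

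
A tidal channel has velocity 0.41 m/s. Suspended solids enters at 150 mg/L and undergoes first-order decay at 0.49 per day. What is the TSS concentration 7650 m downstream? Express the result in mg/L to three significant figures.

Travel time t = 7650 m / 0.41 m/s = 7650/0.41 = 1.866e+04 s = 0.216 d.
First-order decay: C = 150·exp(−0.49·0.216) = 150·0.8996 = 134.9 mg/L.

135 mg/L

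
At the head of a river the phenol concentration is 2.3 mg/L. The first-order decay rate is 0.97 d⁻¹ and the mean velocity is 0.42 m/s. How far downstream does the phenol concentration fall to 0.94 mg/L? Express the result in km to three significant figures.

From C = C₀·e^(−kt), t = ln(C₀/C)/k = ln(2.3/0.94)/0.97 = 0.8948/0.97 = 0.9225 d.
Distance = v·t = 0.42 m/s × 7.97e+04 s = 3.347e+04 m = 33.47 km.

33.5 km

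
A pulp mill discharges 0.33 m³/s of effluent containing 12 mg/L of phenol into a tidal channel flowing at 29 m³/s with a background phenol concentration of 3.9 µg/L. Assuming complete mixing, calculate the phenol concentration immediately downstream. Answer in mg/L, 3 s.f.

3.9 µg/L = 0.0039 mg/L.
Flow-weighted mixing gives C = (0.33·12 + 29·0.0039) / (0.33 + 29) = 4.073/29.33 = 0.1389 mg/L.

0.139 mg/L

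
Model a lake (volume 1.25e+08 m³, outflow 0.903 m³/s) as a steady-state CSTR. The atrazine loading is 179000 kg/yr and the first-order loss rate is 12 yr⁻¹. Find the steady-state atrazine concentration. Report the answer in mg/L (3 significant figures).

0.117 mg/L

Outflow Q = 0.903 m³/s × 3.156e+07 s/yr = 2.85e+07 m³/yr.
Steady-state CSTR mass balance: W = Q·C + k·V·C, so C = W/(Q + kV).
Q + kV = 2.85e+07 + 12·1.25e+08 = 1.528e+09 m³/yr.
C = 179000/1.528e+09 = 0.0001171 kg/m³ = 0.1171 mg/L.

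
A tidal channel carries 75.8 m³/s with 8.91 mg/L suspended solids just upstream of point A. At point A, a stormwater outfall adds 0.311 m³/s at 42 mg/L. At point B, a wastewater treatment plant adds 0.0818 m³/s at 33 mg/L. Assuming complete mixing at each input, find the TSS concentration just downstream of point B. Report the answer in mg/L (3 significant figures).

9.07 mg/L

After input A: C = (75.8·8.91 + 0.311·42) / 76.11 = 9.045 mg/L.
After input B: C = (76.11·9.045 + 0.0818·33) / 76.19 = 9.071 mg/L.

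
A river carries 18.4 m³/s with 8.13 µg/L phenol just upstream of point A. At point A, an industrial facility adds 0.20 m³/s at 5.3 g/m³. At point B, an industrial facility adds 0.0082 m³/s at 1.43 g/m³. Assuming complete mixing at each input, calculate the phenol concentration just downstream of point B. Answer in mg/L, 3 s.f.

0.0656 mg/L

8.13 µg/L = 0.00813 mg/L.
After input A: C = (18.4·0.00813 + 0.2·5.3) / 18.6 = 0.06503 mg/L.
After input B: C = (18.6·0.06503 + 0.0082·1.43) / 18.61 = 0.06563 mg/L.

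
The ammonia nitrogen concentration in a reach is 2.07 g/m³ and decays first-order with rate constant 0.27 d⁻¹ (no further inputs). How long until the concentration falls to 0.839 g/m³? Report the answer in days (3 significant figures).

t = ln(C₀/C)/k = ln(2.07/0.839)/0.27 = 0.9031/0.27 = 3.345 d.

3.34 d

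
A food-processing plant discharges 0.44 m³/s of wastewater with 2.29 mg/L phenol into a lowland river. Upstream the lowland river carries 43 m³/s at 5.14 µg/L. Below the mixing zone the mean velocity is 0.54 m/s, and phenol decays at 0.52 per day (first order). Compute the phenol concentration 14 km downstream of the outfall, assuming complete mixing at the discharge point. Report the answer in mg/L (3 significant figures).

0.0242 mg/L

5.14 µg/L = 0.00514 mg/L.
After complete mixing, C₀ = (0.44·2.29 + 43·0.00514) / 43.44 = 0.02828 mg/L.
Travel time t = 1.4e+04 m / 0.54 m/s = 2.593e+04 s = 0.3001 d.
C = 0.02828·exp(−0.52·0.3001) = 0.02828·0.8555 = 0.0242 mg/L.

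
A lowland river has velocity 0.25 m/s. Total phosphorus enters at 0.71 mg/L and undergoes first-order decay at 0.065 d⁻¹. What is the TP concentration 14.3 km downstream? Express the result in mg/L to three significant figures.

0.680 mg/L

Travel time t = 14.3 km / 0.25 m/s = 1.43e+04/0.25 = 5.72e+04 s = 0.662 d.
First-order decay: C = 0.71·exp(−0.065·0.662) = 0.71·0.9579 = 0.6801 mg/L.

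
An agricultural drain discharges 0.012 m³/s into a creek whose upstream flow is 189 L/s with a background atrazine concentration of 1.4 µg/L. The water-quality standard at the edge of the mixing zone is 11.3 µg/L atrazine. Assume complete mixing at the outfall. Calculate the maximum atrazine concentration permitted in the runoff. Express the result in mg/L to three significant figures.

189 L/s = 0.189 m³/s.
1.4 µg/L = 0.0014 mg/L.
11.3 µg/L = 0.0113 mg/L.
Mass balance: 0.0113·0.201 = 0.012·Cₑ + 0.189·0.0014.
Cₑ = (0.002271 − 0.0002646) / 0.012 = 0.1672 mg/L.

0.167 mg/L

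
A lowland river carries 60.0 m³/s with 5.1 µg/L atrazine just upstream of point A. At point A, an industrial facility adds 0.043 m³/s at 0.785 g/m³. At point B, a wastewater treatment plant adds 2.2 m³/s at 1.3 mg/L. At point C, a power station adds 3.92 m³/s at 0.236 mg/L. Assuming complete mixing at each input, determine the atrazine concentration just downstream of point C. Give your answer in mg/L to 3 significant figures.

0.0623 mg/L

5.1 µg/L = 0.0051 mg/L.
After input A: C = (60·0.0051 + 0.043·0.785) / 60.04 = 0.005659 mg/L.
After input B: C = (60.04·0.005659 + 2.2·1.3) / 62.24 = 0.05141 mg/L.
After input C: C = (62.24·0.05141 + 3.92·0.236) / 66.16 = 0.06234 mg/L.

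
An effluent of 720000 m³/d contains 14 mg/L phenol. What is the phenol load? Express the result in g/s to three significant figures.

720000 m³/d = 8.333 m³/s.
Mass flux = Q·C = 8.333 m³/s × 14 g/m³ = 116.7 g/s.

117 g/s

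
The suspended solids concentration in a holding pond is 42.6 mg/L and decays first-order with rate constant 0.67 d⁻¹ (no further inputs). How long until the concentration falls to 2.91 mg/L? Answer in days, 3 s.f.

t = ln(C₀/C)/k = ln(42.6/2.91)/0.67 = 2.684/0.67 = 4.006 d.

4.01 d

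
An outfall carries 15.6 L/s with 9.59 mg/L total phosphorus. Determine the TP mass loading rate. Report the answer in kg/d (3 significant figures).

15.6 L/s = 0.0156 m³/s.
Mass flux = Q·C = 0.0156 m³/s × 9.59 g/m³ = 0.1496 g/s.
= 0.1496 g/s × 86.4 = 12.93 kg/d.

12.9 kg/d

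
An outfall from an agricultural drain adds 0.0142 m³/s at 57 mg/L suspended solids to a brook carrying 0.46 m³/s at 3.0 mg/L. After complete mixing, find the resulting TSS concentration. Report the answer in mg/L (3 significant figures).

Flow-weighted mixing gives C = (0.0142·57 + 0.46·3) / (0.0142 + 0.46) = 2.189/0.4742 = 4.617 mg/L.

4.62 mg/L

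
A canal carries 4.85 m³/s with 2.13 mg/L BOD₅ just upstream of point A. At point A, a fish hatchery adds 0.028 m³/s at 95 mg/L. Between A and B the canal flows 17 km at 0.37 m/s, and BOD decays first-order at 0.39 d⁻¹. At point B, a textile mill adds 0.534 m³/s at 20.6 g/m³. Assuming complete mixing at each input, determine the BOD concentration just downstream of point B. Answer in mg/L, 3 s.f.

3.98 mg/L

After input A: C = (4.85·2.13 + 0.028·95) / 4.878 = 2.663 mg/L.
Over the 17 km reach to input B (t = 4.595e+04 s = 0.5318 d), decay gives C = 2.663·exp(−0.39·0.5318) = 2.164 mg/L.
After input B: C = (4.878·2.164 + 0.534·20.6) / 5.412 = 3.983 mg/L.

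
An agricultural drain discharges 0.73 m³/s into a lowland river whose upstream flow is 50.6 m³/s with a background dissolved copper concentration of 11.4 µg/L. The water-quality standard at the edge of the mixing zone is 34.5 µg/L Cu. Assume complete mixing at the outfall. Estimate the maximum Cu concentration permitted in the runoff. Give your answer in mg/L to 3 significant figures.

1.64 mg/L

11.4 µg/L = 0.0114 mg/L.
34.5 µg/L = 0.0345 mg/L.
Mass balance: 0.0345·51.33 = 0.73·Cₑ + 50.6·0.0114.
Cₑ = (1.771 − 0.5768) / 0.73 = 1.636 mg/L.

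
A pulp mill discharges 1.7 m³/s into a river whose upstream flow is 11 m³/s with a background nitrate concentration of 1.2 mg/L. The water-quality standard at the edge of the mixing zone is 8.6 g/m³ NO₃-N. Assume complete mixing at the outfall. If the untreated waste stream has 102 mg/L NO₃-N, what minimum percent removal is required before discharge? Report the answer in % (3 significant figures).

44.6 %

Mass balance: 8.6·12.7 = 1.7·Cₑ + 11·1.2.
Cₑ = (109.2 − 13.2) / 1.7 = 56.48 mg/L.
Required removal = 1 − 56.48/102 = 44.63 %.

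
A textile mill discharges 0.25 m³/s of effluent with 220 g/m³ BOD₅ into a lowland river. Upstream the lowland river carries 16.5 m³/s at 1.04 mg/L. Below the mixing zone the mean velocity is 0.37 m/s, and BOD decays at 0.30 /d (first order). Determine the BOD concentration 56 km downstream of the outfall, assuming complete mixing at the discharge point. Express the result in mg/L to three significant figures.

After complete mixing, C₀ = (0.25·220 + 16.5·1.04) / 16.75 = 4.308 mg/L.
Travel time t = 5.6e+04 m / 0.37 m/s = 1.514e+05 s = 1.752 d.
C = 4.308·exp(−0.30·1.752) = 4.308·0.5912 = 2.547 mg/L.

2.55 mg/L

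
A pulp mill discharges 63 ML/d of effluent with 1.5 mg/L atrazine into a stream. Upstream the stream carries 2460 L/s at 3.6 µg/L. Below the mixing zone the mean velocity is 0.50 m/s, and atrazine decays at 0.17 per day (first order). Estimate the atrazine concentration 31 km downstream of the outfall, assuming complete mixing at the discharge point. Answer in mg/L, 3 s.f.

63 ML/d = 0.7292 m³/s.
2460 L/s = 2.46 m³/s.
3.6 µg/L = 0.0036 mg/L.
After complete mixing, C₀ = (0.7292·1.5 + 2.46·0.0036) / 3.189 = 0.3457 mg/L.
Travel time t = 3.1e+04 m / 0.50 m/s = 6.2e+04 s = 0.7176 d.
C = 0.3457·exp(−0.17·0.7176) = 0.3457·0.8852 = 0.306 mg/L.

0.306 mg/L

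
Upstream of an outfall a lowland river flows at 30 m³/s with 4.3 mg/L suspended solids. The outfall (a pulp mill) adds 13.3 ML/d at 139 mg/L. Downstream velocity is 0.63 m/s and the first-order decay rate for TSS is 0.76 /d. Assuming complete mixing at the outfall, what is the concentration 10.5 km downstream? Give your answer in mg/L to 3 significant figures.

4.31 mg/L

13.3 ML/d = 0.1539 m³/s.
After complete mixing, C₀ = (0.1539·139 + 30·4.3) / 30.15 = 4.988 mg/L.
Travel time t = 1.05e+04 m / 0.63 m/s = 1.667e+04 s = 0.1929 d.
C = 4.988·exp(−0.76·0.1929) = 4.988·0.8636 = 4.308 mg/L.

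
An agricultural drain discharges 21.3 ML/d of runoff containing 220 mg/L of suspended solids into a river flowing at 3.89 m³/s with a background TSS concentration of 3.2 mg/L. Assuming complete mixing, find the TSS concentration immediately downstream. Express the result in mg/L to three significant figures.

21.3 ML/d = 0.2465 m³/s.
By mass balance at complete mixing, C = (0.2465·220 + 3.89·3.2) / (0.2465 + 3.89) = 66.68/4.137 = 16.12 mg/L.

16.1 mg/L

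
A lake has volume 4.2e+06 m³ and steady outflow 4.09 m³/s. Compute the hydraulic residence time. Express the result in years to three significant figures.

0.0325 yr

Q = 4.09 m³/s × 3.156e+07 s/yr = 1.291e+08 m³/yr.
Hydraulic residence time τ = V/Q = 4.2e+06/1.291e+08 = 0.03254 yr.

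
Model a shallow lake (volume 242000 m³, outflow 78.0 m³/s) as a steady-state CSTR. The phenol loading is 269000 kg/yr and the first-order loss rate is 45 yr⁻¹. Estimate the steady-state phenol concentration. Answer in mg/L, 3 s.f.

0.109 mg/L

Outflow Q = 78.0 m³/s × 3.156e+07 s/yr = 2.461e+09 m³/yr.
Steady-state CSTR mass balance: W = Q·C + k·V·C, so C = W/(Q + kV).
Q + kV = 2.461e+09 + 45·242000 = 2.472e+09 m³/yr.
C = 269000/2.472e+09 = 0.0001088 kg/m³ = 0.1088 mg/L.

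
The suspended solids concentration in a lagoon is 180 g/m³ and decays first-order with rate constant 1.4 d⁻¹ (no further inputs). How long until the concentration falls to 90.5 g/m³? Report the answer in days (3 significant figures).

t = ln(C₀/C)/k = ln(180/90.5)/1.4 = 0.6876/1.4 = 0.4911 d.

0.491 d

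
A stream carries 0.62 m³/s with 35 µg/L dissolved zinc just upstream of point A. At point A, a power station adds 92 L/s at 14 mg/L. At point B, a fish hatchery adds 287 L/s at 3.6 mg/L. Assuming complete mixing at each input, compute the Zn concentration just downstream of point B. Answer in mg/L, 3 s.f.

2.35 mg/L

35 µg/L = 0.035 mg/L.
92 L/s = 0.092 m³/s.
After input A: C = (0.62·0.035 + 0.092·14) / 0.712 = 1.839 mg/L.
287 L/s = 0.287 m³/s.
After input B: C = (0.712·1.839 + 0.287·3.6) / 0.999 = 2.345 mg/L.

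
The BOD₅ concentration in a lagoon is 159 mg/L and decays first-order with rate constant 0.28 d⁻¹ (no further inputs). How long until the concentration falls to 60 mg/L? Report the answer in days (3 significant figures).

t = ln(C₀/C)/k = ln(159/60)/0.28 = 0.9746/0.28 = 3.481 d.

3.48 d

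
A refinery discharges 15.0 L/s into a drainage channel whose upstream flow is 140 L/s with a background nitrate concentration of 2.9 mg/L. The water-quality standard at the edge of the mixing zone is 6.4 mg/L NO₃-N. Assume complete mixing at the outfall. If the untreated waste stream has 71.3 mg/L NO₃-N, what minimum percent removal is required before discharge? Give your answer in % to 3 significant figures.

15.0 L/s = 0.015 m³/s.
140 L/s = 0.14 m³/s.
Mass balance: 6.4·0.155 = 0.015·Cₑ + 0.14·2.9.
Cₑ = (0.992 − 0.406) / 0.015 = 39.07 mg/L.
Required removal = 1 − 39.07/71.3 = 45.21 %.

45.2 %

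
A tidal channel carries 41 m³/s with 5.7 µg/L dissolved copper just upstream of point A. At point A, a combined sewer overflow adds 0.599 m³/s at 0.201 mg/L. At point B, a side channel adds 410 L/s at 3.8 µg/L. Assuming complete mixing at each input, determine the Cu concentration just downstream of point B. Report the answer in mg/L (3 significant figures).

0.00847 mg/L

5.7 µg/L = 0.0057 mg/L.
After input A: C = (41·0.0057 + 0.599·0.201) / 41.6 = 0.008512 mg/L.
410 L/s = 0.41 m³/s.
3.8 µg/L = 0.0038 mg/L.
After input B: C = (41.6·0.008512 + 0.41·0.0038) / 42.01 = 0.008466 mg/L.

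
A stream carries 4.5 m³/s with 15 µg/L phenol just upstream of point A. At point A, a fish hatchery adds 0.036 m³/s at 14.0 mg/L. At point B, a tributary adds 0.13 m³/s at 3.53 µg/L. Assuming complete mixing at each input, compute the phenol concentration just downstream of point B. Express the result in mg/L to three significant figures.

0.123 mg/L

15 µg/L = 0.015 mg/L.
After input A: C = (4.5·0.015 + 0.036·14) / 4.536 = 0.126 mg/L.
3.53 µg/L = 0.00353 mg/L.
After input B: C = (4.536·0.126 + 0.13·0.00353) / 4.666 = 0.1226 mg/L.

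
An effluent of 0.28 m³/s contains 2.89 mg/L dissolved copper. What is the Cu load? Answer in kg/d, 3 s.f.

Mass flux = Q·C = 0.28 m³/s × 2.89 g/m³ = 0.8092 g/s.
= 0.8092 g/s × 86.4 = 69.91 kg/d.

69.9 kg/d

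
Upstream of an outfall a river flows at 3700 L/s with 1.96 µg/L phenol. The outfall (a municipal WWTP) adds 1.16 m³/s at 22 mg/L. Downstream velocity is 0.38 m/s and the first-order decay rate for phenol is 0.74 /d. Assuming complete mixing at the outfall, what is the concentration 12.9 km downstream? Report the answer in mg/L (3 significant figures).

3.93 mg/L

3700 L/s = 3.7 m³/s.
1.96 µg/L = 0.00196 mg/L.
After complete mixing, C₀ = (1.16·22 + 3.7·0.00196) / 4.86 = 5.253 mg/L.
Travel time t = 1.29e+04 m / 0.38 m/s = 3.395e+04 s = 0.3929 d.
C = 5.253·exp(−0.74·0.3929) = 5.253·0.7477 = 3.927 mg/L.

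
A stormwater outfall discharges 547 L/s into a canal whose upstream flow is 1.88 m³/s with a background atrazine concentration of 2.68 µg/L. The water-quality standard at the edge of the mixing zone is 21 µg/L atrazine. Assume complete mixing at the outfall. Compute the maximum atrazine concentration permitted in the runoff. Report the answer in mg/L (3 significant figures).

0.0840 mg/L

547 L/s = 0.547 m³/s.
2.68 µg/L = 0.00268 mg/L.
21 µg/L = 0.021 mg/L.
Mass balance: 0.021·2.427 = 0.547·Cₑ + 1.88·0.00268.
Cₑ = (0.05097 − 0.005038) / 0.547 = 0.08396 mg/L.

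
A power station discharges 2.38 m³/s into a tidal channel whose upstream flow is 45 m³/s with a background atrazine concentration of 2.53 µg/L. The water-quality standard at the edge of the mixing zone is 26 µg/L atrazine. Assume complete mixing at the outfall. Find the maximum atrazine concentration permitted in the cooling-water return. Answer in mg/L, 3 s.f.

2.53 µg/L = 0.00253 mg/L.
26 µg/L = 0.026 mg/L.
Mass balance: 0.026·47.38 = 2.38·Cₑ + 45·0.00253.
Cₑ = (1.232 − 0.1138) / 2.38 = 0.4698 mg/L.

0.470 mg/L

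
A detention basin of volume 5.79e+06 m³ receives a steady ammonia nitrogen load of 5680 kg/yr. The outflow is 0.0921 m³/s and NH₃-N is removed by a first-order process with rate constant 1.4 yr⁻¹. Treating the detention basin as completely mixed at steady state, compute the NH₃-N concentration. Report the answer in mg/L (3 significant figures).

Outflow Q = 0.0921 m³/s × 3.156e+07 s/yr = 2.906e+06 m³/yr.
Steady-state CSTR mass balance: W = Q·C + k·V·C, so C = W/(Q + kV).
Q + kV = 2.906e+06 + 1.4·5.79e+06 = 1.101e+07 m³/yr.
C = 5680/1.101e+07 = 0.0005158 kg/m³ = 0.5158 mg/L.

0.516 mg/L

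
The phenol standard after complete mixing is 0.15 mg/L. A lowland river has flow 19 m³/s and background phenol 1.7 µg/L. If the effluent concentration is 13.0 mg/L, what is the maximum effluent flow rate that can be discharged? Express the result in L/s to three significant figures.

219 L/s

1.7 µg/L = 0.0017 mg/L.
Mass balance at complete mixing: C_std·(Q_w + Q_r) = Q_w·C_e + Q_r·C_b.
Rearranging, Q_w = Q_r·(C_std − C_b)/(C_e − C_std) = 19·(0.15 − 0.0017) / (13 − 0.15) = 0.2193 m³/s.
= 219.3 L/s.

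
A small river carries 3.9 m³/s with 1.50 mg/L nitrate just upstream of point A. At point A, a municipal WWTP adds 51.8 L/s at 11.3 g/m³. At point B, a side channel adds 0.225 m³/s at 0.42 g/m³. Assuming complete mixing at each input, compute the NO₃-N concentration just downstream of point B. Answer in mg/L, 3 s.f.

51.8 L/s = 0.0518 m³/s.
After input A: C = (3.9·1.5 + 0.0518·11.3) / 3.952 = 1.628 mg/L.
After input B: C = (3.952·1.628 + 0.225·0.42) / 4.177 = 1.563 mg/L.

1.56 mg/L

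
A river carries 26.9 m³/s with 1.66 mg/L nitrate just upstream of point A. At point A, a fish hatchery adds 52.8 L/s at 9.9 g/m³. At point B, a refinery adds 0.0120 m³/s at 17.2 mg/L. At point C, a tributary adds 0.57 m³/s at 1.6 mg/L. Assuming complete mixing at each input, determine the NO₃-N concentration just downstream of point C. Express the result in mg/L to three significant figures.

1.68 mg/L

52.8 L/s = 0.0528 m³/s.
After input A: C = (26.9·1.66 + 0.0528·9.9) / 26.95 = 1.676 mg/L.
After input B: C = (26.95·1.676 + 0.012·17.2) / 26.96 = 1.683 mg/L.
After input C: C = (26.96·1.683 + 0.57·1.6) / 27.53 = 1.681 mg/L.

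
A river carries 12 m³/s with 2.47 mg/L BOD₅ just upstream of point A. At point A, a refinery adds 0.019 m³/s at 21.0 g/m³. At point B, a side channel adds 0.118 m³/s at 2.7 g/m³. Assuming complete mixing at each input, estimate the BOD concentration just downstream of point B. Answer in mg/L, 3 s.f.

After input A: C = (12·2.47 + 0.019·21) / 12.02 = 2.499 mg/L.
After input B: C = (12.02·2.499 + 0.118·2.7) / 12.14 = 2.501 mg/L.

2.50 mg/L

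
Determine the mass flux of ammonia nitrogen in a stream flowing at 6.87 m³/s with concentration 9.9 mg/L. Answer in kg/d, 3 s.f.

5880 kg/d

Mass flux = Q·C = 6.87 m³/s × 9.9 g/m³ = 68.01 g/s.
= 68.01 g/s × 86.4 = 5876 kg/d.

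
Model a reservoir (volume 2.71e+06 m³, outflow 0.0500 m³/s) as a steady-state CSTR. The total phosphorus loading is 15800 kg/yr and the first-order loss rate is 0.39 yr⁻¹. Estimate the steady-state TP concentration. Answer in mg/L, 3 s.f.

Outflow Q = 0.0500 m³/s × 3.156e+07 s/yr = 1.578e+06 m³/yr.
Steady-state CSTR mass balance: W = Q·C + k·V·C, so C = W/(Q + kV).
Q + kV = 1.578e+06 + 0.39·2.71e+06 = 2.635e+06 m³/yr.
C = 15800/2.635e+06 = 0.005997 kg/m³ = 5.997 mg/L.

6.00 mg/L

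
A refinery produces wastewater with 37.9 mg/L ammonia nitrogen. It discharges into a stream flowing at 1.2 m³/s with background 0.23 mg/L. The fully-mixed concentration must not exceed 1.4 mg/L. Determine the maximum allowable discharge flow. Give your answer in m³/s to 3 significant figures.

0.0385 m³/s

Mass balance at complete mixing: C_std·(Q_w + Q_r) = Q_w·C_e + Q_r·C_b.
Rearranging, Q_w = Q_r·(C_std − C_b)/(C_e − C_std) = 1.2·(1.4 − 0.23) / (37.9 − 1.4) = 0.03847 m³/s.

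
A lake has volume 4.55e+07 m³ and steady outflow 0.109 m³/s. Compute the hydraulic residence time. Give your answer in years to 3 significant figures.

13.2 yr

Q = 0.109 m³/s × 3.156e+07 s/yr = 3.44e+06 m³/yr.
Hydraulic residence time τ = V/Q = 4.55e+07/3.44e+06 = 13.23 yr.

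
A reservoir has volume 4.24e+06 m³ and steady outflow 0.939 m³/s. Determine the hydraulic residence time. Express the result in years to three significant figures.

0.143 yr

Q = 0.939 m³/s × 3.156e+07 s/yr = 2.963e+07 m³/yr.
Hydraulic residence time τ = V/Q = 4.24e+06/2.963e+07 = 0.1431 yr.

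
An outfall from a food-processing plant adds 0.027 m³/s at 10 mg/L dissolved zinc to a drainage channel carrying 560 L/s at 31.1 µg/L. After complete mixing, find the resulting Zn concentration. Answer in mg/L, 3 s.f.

560 L/s = 0.56 m³/s.
31.1 µg/L = 0.0311 mg/L.
Conservation of mass across the mixing zone: C = (0.027·10 + 0.56·0.0311) / (0.027 + 0.56) = 0.2874/0.587 = 0.4896 mg/L.

0.490 mg/L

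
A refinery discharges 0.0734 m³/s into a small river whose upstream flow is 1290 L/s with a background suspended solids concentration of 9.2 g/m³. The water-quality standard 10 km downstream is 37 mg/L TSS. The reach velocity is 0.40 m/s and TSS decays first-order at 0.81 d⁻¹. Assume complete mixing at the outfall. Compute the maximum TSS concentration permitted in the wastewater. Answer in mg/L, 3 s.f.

1290 L/s = 1.29 m³/s.
Travel time to the compliance point: t = 1e+04/0.40 = 2.5e+04 s = 0.2894 d; decay factor exp(−0.81·0.2894) = 0.7911.
So the concentration just after mixing may be at most 37/0.7911 = 46.77 mg/L.
Mass balance: 46.77·1.363 = 0.0734·Cₑ + 1.29·9.2.
Cₑ = (63.77 − 11.87) / 0.0734 = 707.1 mg/L.

707 mg/L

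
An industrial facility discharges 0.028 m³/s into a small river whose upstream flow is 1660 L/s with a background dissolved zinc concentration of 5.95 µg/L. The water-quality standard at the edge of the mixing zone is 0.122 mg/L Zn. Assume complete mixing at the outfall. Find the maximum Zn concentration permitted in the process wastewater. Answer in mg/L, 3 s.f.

7.00 mg/L

1660 L/s = 1.66 m³/s.
5.95 µg/L = 0.00595 mg/L.
Mass balance: 0.122·1.688 = 0.028·Cₑ + 1.66·0.00595.
Cₑ = (0.2059 − 0.009877) / 0.028 = 7.002 mg/L.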